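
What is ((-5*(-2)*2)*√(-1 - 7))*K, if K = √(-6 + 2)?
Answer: -80*√2 ≈ -113.14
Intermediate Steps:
K = 2*I (K = √(-4) = 2*I ≈ 2.0*I)
((-5*(-2)*2)*√(-1 - 7))*K = ((-5*(-2)*2)*√(-1 - 7))*(2*I) = ((10*2)*√(-8))*(2*I) = (20*(2*I*√2))*(2*I) = (40*I*√2)*(2*I) = -80*√2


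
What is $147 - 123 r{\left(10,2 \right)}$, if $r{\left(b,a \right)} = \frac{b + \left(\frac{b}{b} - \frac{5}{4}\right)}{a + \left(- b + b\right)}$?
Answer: $- \frac{3621}{8} \approx -452.63$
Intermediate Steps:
$r{\left(b,a \right)} = \frac{- \frac{1}{4} + b}{a}$ ($r{\left(b,a \right)} = \frac{b + \left(1 - \frac{5}{4}\right)}{a + 0} = \frac{b + \left(1 - \frac{5}{4}\right)}{a} = \frac{b - \frac{1}{4}}{a} = \frac{- \frac{1}{4} + b}{a}$)
$147 - 123 r{\left(10,2 \right)} = 147 - 123 \frac{- \frac{1}{4} + 10}{2} = 147 - 123 \cdot \frac{1}{2} \cdot \frac{39}{4} = 147 - \frac{4797}{8} = - \frac{3621}{8}$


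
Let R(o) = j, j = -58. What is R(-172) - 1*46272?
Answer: -46330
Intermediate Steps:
R(o) = -58
R(-172) - 1*46272 = -58 - 1*46272 = -58 - 46272 = -46330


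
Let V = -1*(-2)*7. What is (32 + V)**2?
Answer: 2116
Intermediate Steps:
V = 14 (V = 2*7 = 14)
(32 + V)**2 = (32 + 14)**2 = 46**2 = 2116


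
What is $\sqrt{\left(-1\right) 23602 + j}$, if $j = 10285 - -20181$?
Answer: $4 \sqrt{429} \approx 82.849$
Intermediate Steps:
$j = 30466$ ($j = 10285 + 20181 = 30466$)
$\sqrt{\left(-1\right) 23602 + j} = \sqrt{\left(-1\right) 23602 + 30466} = \sqrt{-23602 + 30466} = \sqrt{6864} = 4 \sqrt{429}$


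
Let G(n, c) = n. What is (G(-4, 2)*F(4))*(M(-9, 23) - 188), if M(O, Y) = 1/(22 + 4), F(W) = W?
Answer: 39096/13 ≈ 3007.4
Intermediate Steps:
M(O, Y) = 1/26
(G(-4, 2)*F(4))*(M(-9, 23) - 188) = (-4*4)*(1/26 - 188) = -16*(-4887/26) = 39096/13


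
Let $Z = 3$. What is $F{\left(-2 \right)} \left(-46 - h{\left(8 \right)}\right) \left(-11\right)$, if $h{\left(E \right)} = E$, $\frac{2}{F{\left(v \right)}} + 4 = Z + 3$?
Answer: $594$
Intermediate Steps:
$F{\left(v \right)} = 1$ ($F{\left(v \right)} = \frac{2}{-4 + \left(3 + 3\right)} = \frac{2}{-4 + 6} = \frac{2}{2} = 2 \cdot \frac{1}{2} = 1$)
$F{\left(-2 \right)} \left(-46 - h{\left(8 \right)}\right) \left(-11\right) = 1 \left(-46 - 8\right) \left(-11\right) = 1 \left(-54\right) \left(-11\right) = \left(-54\right) \left(-11\right) = 594$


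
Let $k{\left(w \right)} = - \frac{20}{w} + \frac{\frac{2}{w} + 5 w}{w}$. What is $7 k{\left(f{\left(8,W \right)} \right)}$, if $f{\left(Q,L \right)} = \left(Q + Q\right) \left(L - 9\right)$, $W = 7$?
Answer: $\frac{20167}{512} \approx 39.389$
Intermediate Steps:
$f{\left(Q,L \right)} = 2 Q \left(-9 + L\right)$
$k{\left(w \right)} = - \frac{20}{w} + \frac{\frac{2}{w} + 5 w}{w}$
$7 k{\left(f{\left(8,W \right)} \right)} = 7 \left(5 - \frac{20}{2 \cdot 8 \left(-9 + 7\right)} + \frac{2}{256 \left(-9 + 7\right)^{2}}\right) = 7 \left(5 - \frac{20}{2 \cdot 8 \left(-2\right)} + \frac{2}{1024}\right) = 7 \left(5 - \frac{20}{-32} + \frac{2}{1024}\right) = 7 \left(5 - - \frac{5}{8} + 2 \cdot \frac{1}{1024}\right) = 7 \left(5 + \frac{5}{8} + \frac{1}{512}\right) = 7 \cdot \frac{2881}{512} = \frac{20167}{512}$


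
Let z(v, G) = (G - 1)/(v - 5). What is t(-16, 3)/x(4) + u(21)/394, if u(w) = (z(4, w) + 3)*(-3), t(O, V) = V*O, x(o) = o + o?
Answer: -2313/394 ≈ -5.8706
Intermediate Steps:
z(v, G) = (-1 + G)/(-5 + v)
x(o) = 2*o
t(O, V) = O*V
u(w) = -12 + 3*w (u(w) = ((-1 + w)/(-5 + 4) + 3)*(-3) = ((-1 + w)/(-1) + 3)*(-3) = (-(-1 + w) + 3)*(-3) = ((1 - w) + 3)*(-3) = (4 - w)*(-3) = -12 + 3*w)
t(-16, 3)/x(4) + u(21)/394 = (-16*3)/((2*4)) + (-12 + 3*21)/394 = -48/8 + (-12 + 63)*(1/394) = -48*1/8 + 51*(1/394) = -6 + 51/394 = -2313/394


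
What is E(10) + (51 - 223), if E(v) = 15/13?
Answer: -2221/13 ≈ -170.85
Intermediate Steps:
E(v) = 15/13 (E(v) = 15*(1/13) = 15/13)
E(10) + (51 - 223) = 15/13 + (51 - 223) = 15/13 - 172 = -2221/13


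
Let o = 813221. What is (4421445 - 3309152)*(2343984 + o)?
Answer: 3511737021065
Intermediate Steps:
(4421445 - 3309152)*(2343984 + o) = (4421445 - 3309152)*(2343984 + 813221) = 1112293*3157205 = 3511737021065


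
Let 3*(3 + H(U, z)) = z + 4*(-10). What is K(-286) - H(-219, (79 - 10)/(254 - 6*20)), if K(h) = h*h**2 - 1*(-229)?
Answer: -9404151157/402 ≈ -2.3393e+7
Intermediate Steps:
K(h) = 229 + h**3 (K(h) = h**3 + 229 = 229 + h**3)
H(U, z) = -49/3 + z/3 (H(U, z) = -3 + (z + 4*(-10))/3 = -3 + (z - 40)/3 = -3 + (-40 + z)/3 = -3 + (-40/3 + z/3) = -49/3 + z/3)
K(-286) - H(-219, (79 - 10)/(254 - 6*20)) = (229 + (-286)**3) - (-49/3 + ((79 - 10)/(254 - 6*20))/3) = (229 - 23393656) - (-49/3 + (69/(254 - 120))/3) = -23393427 - (-49/3 + (69/134)/3) = -23393427 - (-49/3 + (69*(1/134))/3) = -23393427 - (-49/3 + (1/3)*(69/134)) = -23393427 - (-49/3 + 23/134) = -23393427 - 1*(-6497/402) = -23393427 + 6497/402 = -9404151157/402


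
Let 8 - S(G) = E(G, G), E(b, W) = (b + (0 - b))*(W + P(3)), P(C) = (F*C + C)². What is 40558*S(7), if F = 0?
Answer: 324464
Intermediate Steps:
P(C) = C² (P(C) = (0*C + C)² = (0 + C)² = C²)
E(b, W) = 0 (E(b, W) = (b + (0 - b))*(W + 3²) = (b - b)*(W + 9) = 0*(9 + W) = 0)
S(G) = 8 (S(G) = 8 - 1*0 = 8 + 0 = 8)
40558*S(7) = 40558*8 = 324464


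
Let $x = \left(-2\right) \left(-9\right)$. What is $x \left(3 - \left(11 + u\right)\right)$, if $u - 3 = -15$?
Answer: $72$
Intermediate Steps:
$u = -12$ ($u = 3 - 15 = -12$)
$x = 18$
$x \left(3 - \left(11 + u\right)\right) = 18 \left(3 - -1\right) = 18 \left(3 + \left(-11 + 12\right)\right) = 18 \left(3 + 1\right) = 18 \cdot 4 = 72$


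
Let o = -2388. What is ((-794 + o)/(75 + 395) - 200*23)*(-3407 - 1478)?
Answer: 1057691407/47 ≈ 2.2504e+7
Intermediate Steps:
((-794 + o)/(75 + 395) - 200*23)*(-3407 - 1478) = ((-794 - 2388)/(75 + 395) - 200*23)*(-3407 - 1478) = (-3182/470 - 4600)*(-4885) = (-3182*1/470 - 4600)*(-4885) = (-1591/235 - 4600)*(-4885) = -1082591/235*(-4885) = 1057691407/47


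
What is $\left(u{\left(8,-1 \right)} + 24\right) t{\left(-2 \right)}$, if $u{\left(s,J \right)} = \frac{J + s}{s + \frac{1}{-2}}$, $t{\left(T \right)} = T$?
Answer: $- \frac{748}{15} \approx -49.867$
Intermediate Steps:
$u{\left(s,J \right)} = \frac{J + s}{- \frac{1}{2} + s}$ ($u{\left(s,J \right)} = \frac{J + s}{s - \frac{1}{2}} = \frac{J + s}{- \frac{1}{2} + s}$)
$\left(u{\left(8,-1 \right)} + 24\right) t{\left(-2 \right)} = \left(\frac{2 \left(-1 + 8\right)}{-1 + 2 \cdot 8} + 24\right) \left(-2\right) = \left(2 \frac{1}{-1 + 16} \cdot 7 + 24\right) \left(-2\right) = \left(2 \cdot \frac{1}{15} \cdot 7 + 24\right) \left(-2\right) = \left(\frac{14}{15} + 24\right) \left(-2\right) = \frac{374}{15} \left(-2\right) = - \frac{748}{15}$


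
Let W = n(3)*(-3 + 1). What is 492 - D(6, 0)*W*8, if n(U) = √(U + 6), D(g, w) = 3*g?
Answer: 1356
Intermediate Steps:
n(U) = √(6 + U)
W = -6 (W = √(6 + 3)*(-3 + 1) = √9*(-2) = 3*(-2) = -6)
492 - D(6, 0)*W*8 = 492 - (3*6)*(-6)*8 = 492 - 18*(-6)*8 = 492 - (-108)*8 = 492 - 1*(-864) = 492 + 864 = 1356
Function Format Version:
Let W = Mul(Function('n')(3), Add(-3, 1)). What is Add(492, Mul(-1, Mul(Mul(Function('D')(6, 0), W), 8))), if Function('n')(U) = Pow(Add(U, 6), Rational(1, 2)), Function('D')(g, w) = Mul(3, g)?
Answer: 1356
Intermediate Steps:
Function('n')(U) = Pow(Add(6, U), Rational(1, 2))
W = -6 (W = Mul(Pow(Add(6, 3), Rational(1, 2)), Add(-3, 1)) = Mul(Pow(9, Rational(1, 2)), -2) = Mul(3, -2) = -6)
Add(492, Mul(-1, Mul(Mul(Function('D')(6, 0), W), 8))) = Add(492, Mul(-1, Mul(Mul(Mul(3, 6), -6), 8))) = Add(492, Mul(-1, Mul(Mul(18, -6), 8))) = Add(492, Mul(-1, Mul(-108, 8))) = Add(492, Mul(-1, -864)) = Add(492, 864) = 1356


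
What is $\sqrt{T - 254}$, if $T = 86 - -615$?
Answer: $\sqrt{447} \approx 21.142$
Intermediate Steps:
$T = 701$ ($T = 86 + 615 = 701$)
$\sqrt{T - 254} = \sqrt{701 - 254} = \sqrt{447}$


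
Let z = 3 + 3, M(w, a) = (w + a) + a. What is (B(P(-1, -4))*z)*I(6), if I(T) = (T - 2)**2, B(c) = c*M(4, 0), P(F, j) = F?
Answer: -384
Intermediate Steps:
M(w, a) = w + 2*a (M(w, a) = (a + w) + a = w + 2*a)
B(c) = 4*c (B(c) = c*(4 + 2*0) = c*(4 + 0) = c*4 = 4*c)
z = 6
I(T) = (-2 + T)**2
(B(P(-1, -4))*z)*I(6) = ((4*(-1))*6)*(-2 + 6)**2 = -4*6*4**2 = -24*16 = -384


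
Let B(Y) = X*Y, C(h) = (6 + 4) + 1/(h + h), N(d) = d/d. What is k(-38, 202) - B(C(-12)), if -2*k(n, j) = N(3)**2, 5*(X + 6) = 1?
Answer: 6871/120 ≈ 57.258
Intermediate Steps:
X = -29/5 (X = -6 + (1/5)*1 = -6 + 1/5 = -29/5 ≈ -5.8000)
N(d) = 1
k(n, j) = -1/2 (k(n, j) = -1/2*1**2 = -1/2*1 = -1/2)
C(h) = 10 + 1/(2*h)
B(Y) = -29*Y/5
k(-38, 202) - B(C(-12)) = -1/2 - (-29)*(10 + (1/2)/(-12))/5 = -1/2 - (-29)*(10 + (1/2)*(-1/12))/5 = -1/2 - (-29)*(10 - 1/24)/5 = -1/2 - (-29)*239/(5*24) = -1/2 - 1*(-6931/120) = -1/2 + 6931/120 = 6871/120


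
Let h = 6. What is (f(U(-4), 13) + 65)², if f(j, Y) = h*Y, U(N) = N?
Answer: 20449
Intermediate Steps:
f(j, Y) = 6*Y
(f(U(-4), 13) + 65)² = (6*13 + 65)² = (78 + 65)² = 143² = 20449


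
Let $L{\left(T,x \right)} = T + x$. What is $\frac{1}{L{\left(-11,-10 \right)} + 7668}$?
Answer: $\frac{1}{7647} \approx 0.00013077$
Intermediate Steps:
$\frac{1}{L{\left(-11,-10 \right)} + 7668} = \frac{1}{\left(-11 - 10\right) + 7668} = \frac{1}{-21 + 7668} = \frac{1}{7647}$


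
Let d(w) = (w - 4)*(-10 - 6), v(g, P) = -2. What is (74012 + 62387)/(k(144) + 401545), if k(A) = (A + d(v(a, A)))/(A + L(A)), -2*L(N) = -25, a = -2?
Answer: 42692887/125684065 ≈ 0.33968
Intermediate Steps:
L(N) = 25/2 (L(N) = -½*(-25) = 25/2)
d(w) = 64 - 16*w (d(w) = (-4 + w)*(-16) = 64 - 16*w)
k(A) = (96 + A)/(25/2 + A) (k(A) = (A + (64 - 16*(-2)))/(A + 25/2) = (A + (64 + 32))/(25/2 + A) = (A + 96)/(25/2 + A) = (96 + A)/(25/2 + A))
(74012 + 62387)/(k(144) + 401545) = (74012 + 62387)/(2*(96 + 144)/(25 + 2*144) + 401545) = 136399/(2*240/(25 + 288) + 401545) = 136399/(2*240/313 + 401545) = 136399/(2*(1/313)*240 + 401545) = 136399/(480/313 + 401545) = 136399/(125684065/313) = 136399*(313/125684065) = 42692887/125684065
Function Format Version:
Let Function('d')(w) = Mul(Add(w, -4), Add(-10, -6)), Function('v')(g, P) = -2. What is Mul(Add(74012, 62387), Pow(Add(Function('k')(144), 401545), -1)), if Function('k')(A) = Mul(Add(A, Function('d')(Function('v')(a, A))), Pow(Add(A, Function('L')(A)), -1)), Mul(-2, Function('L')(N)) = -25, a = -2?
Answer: Rational(42692887, 125684065) ≈ 0.33968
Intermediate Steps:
Function('L')(N) = Rational(25, 2) (Function('L')(N) = Mul(Rational(-1, 2), -25) = Rational(25, 2))
Function('d')(w) = Add(64, Mul(-16, w)) (Function('d')(w) = Mul(Add(-4, w), -16) = Add(64, Mul(-16, w)))
Function('k')(A) = Mul(Pow(Add(Rational(25, 2), A), -1), Add(96, A)) (Function('k')(A) = Mul(Add(A, Add(64, Mul(-16, -2))), Pow(Add(A, Rational(25, 2)), -1)) = Mul(Add(A, Add(64, 32)), Pow(Add(Rational(25, 2), A), -1)) = Mul(Add(A, 96), Pow(Add(Rational(25, 2), A), -1)) = Mul(Add(96, A), Pow(Add(Rational(25, 2), A), -1)) = Mul(Pow(Add(Rational(25, 2), A), -1), Add(96, A)))
Mul(Add(74012, 62387), Pow(Add(Function('k')(144), 401545), -1)) = Mul(Add(74012, 62387), Pow(Add(Mul(2, Pow(Add(25, Mul(2, 144)), -1), Add(96, 144)), 401545), -1)) = Mul(136399, Pow(Add(Mul(2, Pow(Add(25, 288), -1), 240), 401545), -1)) = Mul(136399, Pow(Add(Mul(2, Pow(313, -1), 240), 401545), -1)) = Mul(136399, Pow(Add(Mul(2, Rational(1, 313), 240), 401545), -1)) = Mul(136399, Pow(Add(Rational(480, 313), 401545), -1)) = Mul(136399, Pow(Rational(125684065, 313), -1)) = Mul(136399, Rational(313, 125684065)) = Rational(42692887, 125684065)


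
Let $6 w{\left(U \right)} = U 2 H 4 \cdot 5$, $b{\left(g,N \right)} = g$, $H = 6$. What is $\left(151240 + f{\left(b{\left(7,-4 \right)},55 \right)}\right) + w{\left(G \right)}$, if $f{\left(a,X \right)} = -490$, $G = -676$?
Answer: $123710$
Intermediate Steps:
$w{\left(U \right)} = 40 U$ ($w{\left(U \right)} = \frac{U 2 \cdot 6 \cdot 4 \cdot 5}{6} = \frac{2 U 6 \cdot 4 \cdot 5}{6} = \frac{12 U 4 \cdot 5}{6} = \frac{48 U 5}{6} = \frac{240 U}{6} = 40 U$)
$\left(151240 + f{\left(b{\left(7,-4 \right)},55 \right)}\right) + w{\left(G \right)} = \left(151240 - 490\right) + 40 \left(-676\right) = 150750 - 27040 = 123710$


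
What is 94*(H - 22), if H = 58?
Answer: 3384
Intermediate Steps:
94*(H - 22) = 94*(58 - 22) = 94*36 = 3384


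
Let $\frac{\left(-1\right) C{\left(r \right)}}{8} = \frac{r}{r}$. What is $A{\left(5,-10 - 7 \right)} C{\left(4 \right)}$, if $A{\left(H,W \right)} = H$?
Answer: $-40$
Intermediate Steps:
$C{\left(r \right)} = -8$ ($C{\left(r \right)} = - 8 \frac{r}{r} = \left(-8\right) 1 = -8$)
$A{\left(5,-10 - 7 \right)} C{\left(4 \right)} = 5 \left(-8\right) = -40$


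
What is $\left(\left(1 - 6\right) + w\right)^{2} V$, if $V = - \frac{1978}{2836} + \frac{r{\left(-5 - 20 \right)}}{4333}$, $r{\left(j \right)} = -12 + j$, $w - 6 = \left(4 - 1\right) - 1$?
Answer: $- \frac{39040227}{6144194} \approx -6.354$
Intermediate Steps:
$w = 8$ ($w = 6 + \left(\left(4 - 1\right) - 1\right) = 6 + \left(3 - 1\right) = 6 + 2 = 8$)
$V = - \frac{4337803}{6144194}$ ($V = - \frac{1978}{2836} + \frac{-12 - 25}{4333} = \left(-1978\right) \frac{1}{2836} + \left(-12 - 25\right) \frac{1}{4333} = - \frac{989}{1418} - \frac{37}{4333} = - \frac{4337803}{6144194} \approx -0.706$)
$\left(\left(1 - 6\right) + w\right)^{2} V = \left(\left(1 - 6\right) + 8\right)^{2} \left(- \frac{4337803}{6144194}\right) = \left(-5 + 8\right)^{2} \left(- \frac{4337803}{6144194}\right) = 3^{2} \left(- \frac{4337803}{6144194}\right) = 9 \left(- \frac{4337803}{6144194}\right) = - \frac{39040227}{6144194}$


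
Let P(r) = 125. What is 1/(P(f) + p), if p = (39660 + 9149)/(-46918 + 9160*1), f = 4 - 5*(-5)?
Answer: 37758/4670941 ≈ 0.0080836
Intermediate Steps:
f = 29 (f = 4 + 25 = 29)
p = -48809/37758 (p = 48809/(-46918 + 9160) = 48809/(-37758) = 48809*(-1/37758) = -48809/37758 ≈ -1.2927)
1/(P(f) + p) = 1/(125 - 48809/37758) = 1/(4670941/37758) = 37758/4670941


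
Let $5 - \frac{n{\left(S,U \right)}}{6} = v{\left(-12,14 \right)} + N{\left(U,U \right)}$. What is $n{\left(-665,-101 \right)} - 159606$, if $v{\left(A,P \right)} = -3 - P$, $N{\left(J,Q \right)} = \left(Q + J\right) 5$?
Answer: $-153414$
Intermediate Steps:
$N{\left(J,Q \right)} = 5 J + 5 Q$ ($N{\left(J,Q \right)} = \left(J + Q\right) 5 = 5 J + 5 Q$)
$n{\left(S,U \right)} = 132 - 60 U$ ($n{\left(S,U \right)} = 30 - 6 \left(\left(-3 - 14\right) + \left(5 U + 5 U\right)\right) = 30 - 6 \left(\left(-3 - 14\right) + 10 U\right) = 30 - 6 \left(-17 + 10 U\right) = 30 - \left(-102 + 60 U\right) = 132 - 60 U$)
$n{\left(-665,-101 \right)} - 159606 = \left(132 - -6060\right) - 159606 = \left(132 + 6060\right) - 159606 = 6192 - 159606 = -153414$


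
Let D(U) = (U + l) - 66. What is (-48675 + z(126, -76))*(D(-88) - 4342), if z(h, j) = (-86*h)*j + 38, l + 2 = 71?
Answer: -3430477873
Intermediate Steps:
l = 69 (l = -2 + 71 = 69)
z(h, j) = 38 - 86*h*j (z(h, j) = -86*h*j + 38 = 38 - 86*h*j)
D(U) = 3 + U (D(U) = (U + 69) - 66 = (69 + U) - 66 = 3 + U)
(-48675 + z(126, -76))*(D(-88) - 4342) = (-48675 + (38 - 86*126*(-76)))*((3 - 88) - 4342) = (-48675 + (38 + 823536))*(-85 - 4342) = (-48675 + 823574)*(-4427) = 774899*(-4427) = -3430477873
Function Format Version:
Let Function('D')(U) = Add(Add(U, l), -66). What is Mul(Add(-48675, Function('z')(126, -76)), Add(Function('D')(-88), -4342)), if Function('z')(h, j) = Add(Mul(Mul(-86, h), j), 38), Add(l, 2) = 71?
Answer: -3430477873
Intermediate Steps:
l = 69 (l = Add(-2, 71) = 69)
Function('z')(h, j) = Add(38, Mul(-86, h, j)) (Function('z')(h, j) = Add(Mul(-86, h, j), 38) = Add(38, Mul(-86, h, j)))
Function('D')(U) = Add(3, U) (Function('D')(U) = Add(Add(U, 69), -66) = Add(Add(69, U), -66) = Add(3, U))
Mul(Add(-48675, Function('z')(126, -76)), Add(Function('D')(-88), -4342)) = Mul(Add(-48675, Add(38, Mul(-86, 126, -76))), Add(Add(3, -88), -4342)) = Mul(Add(-48675, Add(38, 823536)), Add(-85, -4342)) = Mul(Add(-48675, 823574), -4427) = Mul(774899, -4427) = -3430477873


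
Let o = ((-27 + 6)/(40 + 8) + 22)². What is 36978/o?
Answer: 3155456/39675 ≈ 79.533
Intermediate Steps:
o = 119025/256 (o = (-21/48 + 22)² = (-21*1/48 + 22)² = (-7/16 + 22)² = (345/16)² = 119025/256 ≈ 464.94)
36978/o = 36978/(119025/256) = 36978*(256/119025) = 3155456/39675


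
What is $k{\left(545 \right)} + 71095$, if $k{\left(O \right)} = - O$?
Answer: $70550$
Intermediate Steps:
$k{\left(545 \right)} + 71095 = \left(-1\right) 545 + 71095 = -545 + 71095 = 70550$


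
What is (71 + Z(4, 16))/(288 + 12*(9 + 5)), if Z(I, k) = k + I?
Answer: 91/456 ≈ 0.19956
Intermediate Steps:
Z(I, k) = I + k
(71 + Z(4, 16))/(288 + 12*(9 + 5)) = (71 + (4 + 16))/(288 + 12*(9 + 5)) = (71 + 20)/(288 + 12*14) = 91/(288 + 168) = 91/456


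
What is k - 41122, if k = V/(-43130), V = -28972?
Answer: -886781444/21565 ≈ -41121.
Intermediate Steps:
k = 14486/21565 (k = -28972/(-43130) = -28972*(-1/43130) = 14486/21565 ≈ 0.67174)
k - 41122 = 14486/21565 - 41122 = -886781444/21565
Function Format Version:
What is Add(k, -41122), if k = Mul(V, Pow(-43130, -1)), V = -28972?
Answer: Rational(-886781444, 21565) ≈ -41121.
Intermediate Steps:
k = Rational(14486, 21565) (k = Mul(-28972, Pow(-43130, -1)) = Mul(-28972, Rational(-1, 43130)) = Rational(14486, 21565) ≈ 0.67174)
Add(k, -41122) = Add(Rational(14486, 21565), -41122) = Rational(-886781444, 21565)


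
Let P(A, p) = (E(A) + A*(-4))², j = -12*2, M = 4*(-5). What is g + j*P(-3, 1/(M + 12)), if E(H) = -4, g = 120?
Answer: -1416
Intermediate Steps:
M = -20
j = -24
P(A, p) = (-4 - 4*A)² (P(A, p) = (-4 + A*(-4))² = (-4 - 4*A)²)
g + j*P(-3, 1/(M + 12)) = 120 - 384*(1 - 3)² = 120 - 384*(-2)² = 120 - 384*4 = 120 - 24*64 = 120 - 1536 = -1416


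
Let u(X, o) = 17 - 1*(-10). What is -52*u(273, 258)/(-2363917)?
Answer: 1404/2363917 ≈ 0.00059393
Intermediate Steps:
u(X, o) = 27 (u(X, o) = 17 + 10 = 27)
-52*u(273, 258)/(-2363917) = -52*27/(-2363917) = -1404*(-1/2363917) = 1404/2363917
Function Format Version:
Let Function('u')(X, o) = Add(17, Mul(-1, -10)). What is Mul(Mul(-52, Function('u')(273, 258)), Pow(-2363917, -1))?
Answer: Rational(1404, 2363917) ≈ 0.00059393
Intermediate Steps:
Function('u')(X, o) = 27 (Function('u')(X, o) = Add(17, 10) = 27)
Mul(Mul(-52, Function('u')(273, 258)), Pow(-2363917, -1)) = Mul(Mul(-52, 27), Pow(-2363917, -1)) = Mul(-1404, Rational(-1, 2363917)) = Rational(1404, 2363917)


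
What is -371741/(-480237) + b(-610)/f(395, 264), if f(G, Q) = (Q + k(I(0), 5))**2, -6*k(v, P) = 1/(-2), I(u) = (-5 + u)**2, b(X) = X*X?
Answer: 29465482697501/4822809366957 ≈ 6.1096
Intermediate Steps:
b(X) = X**2
k(v, P) = 1/12 (k(v, P) = -1/6/(-2) = -1/6*(-1/2) = 1/12)
f(G, Q) = (1/12 + Q)**2 (f(G, Q) = (Q + 1/12)**2 = (1/12 + Q)**2)
-371741/(-480237) + b(-610)/f(395, 264) = -371741/(-480237) + (-610)**2/(((1 + 12*264)**2/144)) = -371741*(-1/480237) + 372100/(((1 + 3168)**2/144)) = 371741/480237 + 372100/(((1/144)*3169**2)) = 371741/480237 + 372100/(((1/144)*10042561)) = 371741/480237 + 372100/(10042561/144) = 371741/480237 + 372100*(144/10042561) = 371741/480237 + 53582400/10042561 = 29465482697501/4822809366957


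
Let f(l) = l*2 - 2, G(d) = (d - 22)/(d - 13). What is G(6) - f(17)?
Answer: -208/7 ≈ -29.714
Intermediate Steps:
G(d) = (-22 + d)/(-13 + d)
f(l) = -2 + 2*l (f(l) = 2*l - 2 = -2 + 2*l)
G(6) - f(17) = (-22 + 6)/(-13 + 6) - (-2 + 2*17) = -16/(-7) - (-2 + 34) = -⅐*(-16) - 1*32 = 16/7 - 32 = -208/7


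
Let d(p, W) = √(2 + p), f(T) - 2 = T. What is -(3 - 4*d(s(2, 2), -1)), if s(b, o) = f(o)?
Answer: -3 + 4*√6 ≈ 6.7980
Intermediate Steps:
f(T) = 2 + T
s(b, o) = 2 + o
-(3 - 4*d(s(2, 2), -1)) = -(3 - 4*√(2 + (2 + 2))) = -(3 - 4*√(2 + 4)) = -(3 - 4*√6) = -3 + 4*√6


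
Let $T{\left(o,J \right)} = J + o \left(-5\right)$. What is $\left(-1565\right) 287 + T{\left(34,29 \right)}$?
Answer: $-449296$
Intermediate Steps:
$T{\left(o,J \right)} = J - 5 o$
$\left(-1565\right) 287 + T{\left(34,29 \right)} = \left(-1565\right) 287 + \left(29 - 170\right) = -449155 + \left(29 - 170\right) = -449155 - 141 = -449296$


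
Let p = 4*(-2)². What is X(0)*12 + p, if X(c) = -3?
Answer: -20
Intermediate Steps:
p = 16 (p = 4*4 = 16)
X(0)*12 + p = -3*12 + 16 = -36 + 16 = -20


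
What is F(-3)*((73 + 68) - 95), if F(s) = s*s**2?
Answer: -1242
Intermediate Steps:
F(s) = s**3
F(-3)*((73 + 68) - 95) = (-3)**3*((73 + 68) - 95) = -27*(141 - 95) = -27*46 = -1242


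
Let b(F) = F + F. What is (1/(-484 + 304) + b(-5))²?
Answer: 3243601/32400 ≈ 100.11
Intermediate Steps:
b(F) = 2*F
(1/(-484 + 304) + b(-5))² = (1/(-484 + 304) + 2*(-5))² = (1/(-180) - 10)² = (-1/180 - 10)² = (-1801/180)² = 3243601/32400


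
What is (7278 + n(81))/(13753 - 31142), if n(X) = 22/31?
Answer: -225640/539059 ≈ -0.41858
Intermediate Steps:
n(X) = 22/31 (n(X) = 22*(1/31) = 22/31)
(7278 + n(81))/(13753 - 31142) = (7278 + 22/31)/(13753 - 31142) = (225640/31)/(-17389) = (225640/31)*(-1/17389) = -225640/539059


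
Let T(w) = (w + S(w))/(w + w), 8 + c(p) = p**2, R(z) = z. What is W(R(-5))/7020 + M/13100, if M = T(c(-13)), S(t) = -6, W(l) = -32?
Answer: -1338943/296117640 ≈ -0.0045217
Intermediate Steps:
c(p) = -8 + p**2
T(w) = (-6 + w)/(2*w) (T(w) = (w - 6)/(w + w) = (-6 + w)/((2*w)) = (-6 + w)*(1/(2*w)) = (-6 + w)/(2*w))
M = 155/322 (M = (-6 + (-8 + (-13)**2))/(2*(-8 + (-13)**2)) = (-6 + (-8 + 169))/(2*(-8 + 169)) = (1/2)*(-6 + 161)/161 = (1/2)*(1/161)*155 = 155/322 ≈ 0.48137)
W(R(-5))/7020 + M/13100 = -32/7020 + (155/322)/13100 = -32*1/7020 + (155/322)*(1/13100) = -8/1755 + 31/843640 = -1338943/296117640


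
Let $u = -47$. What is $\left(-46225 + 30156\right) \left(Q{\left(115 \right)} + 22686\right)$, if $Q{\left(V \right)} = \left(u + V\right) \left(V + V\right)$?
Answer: $-615860494$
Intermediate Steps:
$Q{\left(V \right)} = 2 V \left(-47 + V\right)$ ($Q{\left(V \right)} = \left(-47 + V\right) \left(V + V\right) = \left(-47 + V\right) 2 V = 2 V \left(-47 + V\right)$)
$\left(-46225 + 30156\right) \left(Q{\left(115 \right)} + 22686\right) = \left(-46225 + 30156\right) \left(2 \cdot 115 \left(-47 + 115\right) + 22686\right) = - 16069 \left(2 \cdot 115 \cdot 68 + 22686\right) = - 16069 \left(15640 + 22686\right) = \left(-16069\right) 38326 = -615860494$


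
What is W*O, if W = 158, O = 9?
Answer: 1422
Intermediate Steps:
W*O = 158*9 = 1422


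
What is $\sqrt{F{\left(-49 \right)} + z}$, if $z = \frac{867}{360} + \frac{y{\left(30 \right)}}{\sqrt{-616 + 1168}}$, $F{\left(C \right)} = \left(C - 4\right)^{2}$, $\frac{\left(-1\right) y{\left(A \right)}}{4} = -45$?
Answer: $\frac{\sqrt{5354046030 + 1242000 \sqrt{138}}}{1380} \approx 53.095$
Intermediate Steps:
$y{\left(A \right)} = 180$ ($y{\left(A \right)} = \left(-4\right) \left(-45\right) = 180$)
$F{\left(C \right)} = \left(-4 + C\right)^{2}$
$z = \frac{289}{120} + \frac{15 \sqrt{138}}{23}$ ($z = \frac{867}{360} + \frac{180}{\sqrt{-616 + 1168}} = 867 \cdot \frac{1}{360} + \frac{180}{\sqrt{552}} = \frac{289}{120} + \frac{180}{2 \sqrt{138}} = \frac{289}{120} + 180 \frac{\sqrt{138}}{276} = \frac{289}{120} + \frac{15 \sqrt{138}}{23} \approx 10.07$)
$\sqrt{F{\left(-49 \right)} + z} = \sqrt{\left(-4 - 49\right)^{2} + \left(\frac{289}{120} + \frac{15 \sqrt{138}}{23}\right)} = \sqrt{\left(-53\right)^{2} + \left(\frac{289}{120} + \frac{15 \sqrt{138}}{23}\right)} = \sqrt{2809 + \left(\frac{289}{120} + \frac{15 \sqrt{138}}{23}\right)} = \sqrt{\frac{337369}{120} + \frac{15 \sqrt{138}}{23}}$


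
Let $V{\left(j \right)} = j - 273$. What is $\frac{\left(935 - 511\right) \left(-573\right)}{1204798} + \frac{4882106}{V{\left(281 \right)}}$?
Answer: $\frac{1470487400243}{2409596} \approx 6.1026 \cdot 10^{5}$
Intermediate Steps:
$V{\left(j \right)} = -273 + j$
$\frac{\left(935 - 511\right) \left(-573\right)}{1204798} + \frac{4882106}{V{\left(281 \right)}} = \frac{\left(935 - 511\right) \left(-573\right)}{1204798} + \frac{4882106}{-273 + 281} = 424 \left(-573\right) \frac{1}{1204798} + \frac{4882106}{8} = \left(-242952\right) \frac{1}{1204798} + 4882106 \cdot \frac{1}{8} = - \frac{121476}{602399} + \frac{2441053}{4} = \frac{1470487400243}{2409596}$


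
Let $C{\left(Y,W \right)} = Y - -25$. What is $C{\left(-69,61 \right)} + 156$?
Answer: $112$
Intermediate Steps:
$C{\left(Y,W \right)} = 25 + Y$ ($C{\left(Y,W \right)} = Y + 25 = 25 + Y$)
$C{\left(-69,61 \right)} + 156 = \left(25 - 69\right) + 156 = -44 + 156 = 112$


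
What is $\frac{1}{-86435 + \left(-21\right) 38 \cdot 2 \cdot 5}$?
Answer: $- \frac{1}{94415} \approx -1.0592 \cdot 10^{-5}$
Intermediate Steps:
$\frac{1}{-86435 + \left(-21\right) 38 \cdot 2 \cdot 5} = \frac{1}{-86435 - 7980} = \frac{1}{-94415} = - \frac{1}{94415}$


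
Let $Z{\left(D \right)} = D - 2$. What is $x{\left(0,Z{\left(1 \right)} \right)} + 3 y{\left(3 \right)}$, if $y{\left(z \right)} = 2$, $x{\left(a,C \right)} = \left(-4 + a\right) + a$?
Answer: $2$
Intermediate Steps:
$Z{\left(D \right)} = -2 + D$ ($Z{\left(D \right)} = D - 2 = -2 + D$)
$x{\left(a,C \right)} = -4 + 2 a$
$x{\left(0,Z{\left(1 \right)} \right)} + 3 y{\left(3 \right)} = \left(-4 + 2 \cdot 0\right) + 3 \cdot 2 = \left(-4 + 0\right) + 6 = -4 + 6 = 2$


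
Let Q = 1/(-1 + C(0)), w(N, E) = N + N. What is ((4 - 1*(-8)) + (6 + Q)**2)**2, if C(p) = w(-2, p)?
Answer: 1301881/625 ≈ 2083.0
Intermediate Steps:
w(N, E) = 2*N
C(p) = -4 (C(p) = 2*(-2) = -4)
Q = -1/5 (Q = 1/(-1 - 4) = 1/(-5) = -1/5 ≈ -0.20000)
((4 - 1*(-8)) + (6 + Q)**2)**2 = ((4 - 1*(-8)) + (6 - 1/5)**2)**2 = ((4 + 8) + (29/5)**2)**2 = (12 + 841/25)**2 = (1141/25)**2 = 1301881/625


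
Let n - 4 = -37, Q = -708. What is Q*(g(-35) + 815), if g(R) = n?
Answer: -553656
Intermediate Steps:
n = -33 (n = 4 - 37 = -33)
g(R) = -33
Q*(g(-35) + 815) = -708*(-33 + 815) = -708*782 = -553656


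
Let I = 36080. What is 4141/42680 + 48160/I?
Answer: 2505541/1749880 ≈ 1.4318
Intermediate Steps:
4141/42680 + 48160/I = 4141/42680 + 48160/36080 = 4141*(1/42680) + 48160*(1/36080) = 4141/42680 + 602/451 = 2505541/1749880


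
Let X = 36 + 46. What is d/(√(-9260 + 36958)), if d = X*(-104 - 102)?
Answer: -8446*√27698/13849 ≈ -101.50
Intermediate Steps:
X = 82
d = -16892 (d = 82*(-104 - 102) = 82*(-206) = -16892)
d/(√(-9260 + 36958)) = -16892/√(-9260 + 36958) = -16892*√27698/27698 = -8446*√27698/13849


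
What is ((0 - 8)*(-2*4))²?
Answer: 4096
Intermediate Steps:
((0 - 8)*(-2*4))² = (-8*(-8))² = 64² = 4096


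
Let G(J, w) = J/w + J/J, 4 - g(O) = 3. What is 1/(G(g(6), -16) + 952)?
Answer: 16/15247 ≈ 0.0010494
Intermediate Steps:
g(O) = 1 (g(O) = 4 - 1*3 = 4 - 3 = 1)
G(J, w) = 1 + J/w (G(J, w) = J/w + 1 = 1 + J/w)
1/(G(g(6), -16) + 952) = 1/((1 - 16)/(-16) + 952) = 1/(-1/16*(-15) + 952) = 1/(15/16 + 952) = 1/(15247/16) = 16/15247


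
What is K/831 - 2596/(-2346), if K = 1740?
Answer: 1039886/324921 ≈ 3.2004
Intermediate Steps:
K/831 - 2596/(-2346) = 1740/831 - 2596/(-2346) = 1740*(1/831) - 2596*(-1/2346) = 580/277 + 1298/1173 = 1039886/324921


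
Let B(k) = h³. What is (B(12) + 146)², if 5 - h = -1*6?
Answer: 2181529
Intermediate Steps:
h = 11 (h = 5 - (-1)*6 = 5 - 1*(-6) = 5 + 6 = 11)
B(k) = 1331 (B(k) = 11³ = 1331)
(B(12) + 146)² = (1331 + 146)² = 1477² = 2181529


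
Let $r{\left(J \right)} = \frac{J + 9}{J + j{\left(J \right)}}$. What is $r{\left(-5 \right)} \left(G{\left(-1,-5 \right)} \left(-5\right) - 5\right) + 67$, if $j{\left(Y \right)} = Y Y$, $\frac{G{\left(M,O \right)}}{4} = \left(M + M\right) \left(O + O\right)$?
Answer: $-14$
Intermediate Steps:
$G{\left(M,O \right)} = 16 M O$ ($G{\left(M,O \right)} = 4 \left(M + M\right) \left(O + O\right) = 4 \cdot 2 M 2 O = 4 \cdot 4 M O = 16 M O$)
$j{\left(Y \right)} = Y^{2}$
$r{\left(J \right)} = \frac{9 + J}{J + J^{2}}$ ($r{\left(J \right)} = \frac{J + 9}{J + J^{2}} = \frac{9 + J}{J + J^{2}}$)
$r{\left(-5 \right)} \left(G{\left(-1,-5 \right)} \left(-5\right) - 5\right) + 67 = \frac{9 - 5}{\left(-5\right) \left(1 - 5\right)} \left(16 \left(-1\right) \left(-5\right) \left(-5\right) - 5\right) + 67 = \left(- \frac{1}{5}\right) \frac{1}{-4} \cdot 4 \left(80 \left(-5\right) - 5\right) + 67 = \left(- \frac{1}{5}\right) \left(- \frac{1}{4}\right) 4 \left(-400 - 5\right) + 67 = \frac{1}{5} \left(-405\right) + 67 = -81 + 67 = -14$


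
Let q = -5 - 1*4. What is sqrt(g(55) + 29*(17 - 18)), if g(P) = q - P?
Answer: I*sqrt(93) ≈ 9.6436*I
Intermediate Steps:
q = -9 (q = -5 - 4 = -9)
g(P) = -9 - P
sqrt(g(55) + 29*(17 - 18)) = sqrt((-9 - 1*55) + 29*(17 - 18)) = sqrt((-9 - 55) + 29*(-1)) = sqrt(-64 - 29) = sqrt(-93) = I*sqrt(93)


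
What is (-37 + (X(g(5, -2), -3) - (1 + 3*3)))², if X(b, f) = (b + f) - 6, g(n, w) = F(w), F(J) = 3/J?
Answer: 13225/4 ≈ 3306.3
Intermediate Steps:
g(n, w) = 3/w
X(b, f) = -6 + b + f
(-37 + (X(g(5, -2), -3) - (1 + 3*3)))² = (-37 + ((-6 + 3/(-2) - 3) - (1 + 3*3)))² = (-37 + ((-6 + 3*(-½) - 3) - (1 + 9)))² = (-37 + ((-6 - 3/2 - 3) - 1*10))² = (-37 + (-21/2 - 10))² = (-37 - 41/2)² = (-115/2)² = 13225/4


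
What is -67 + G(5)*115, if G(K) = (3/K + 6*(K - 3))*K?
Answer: 7178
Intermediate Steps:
G(K) = K*(-18 + 3/K + 6*K) (G(K) = (3/K + 6*(-3 + K))*K = (3/K + (-18 + 6*K))*K = (-18 + 3/K + 6*K)*K = K*(-18 + 3/K + 6*K))
-67 + G(5)*115 = -67 + (3 - 18*5 + 6*5**2)*115 = -67 + (3 - 90 + 6*25)*115 = -67 + (3 - 90 + 150)*115 = -67 + 63*115 = -67 + 7245 = 7178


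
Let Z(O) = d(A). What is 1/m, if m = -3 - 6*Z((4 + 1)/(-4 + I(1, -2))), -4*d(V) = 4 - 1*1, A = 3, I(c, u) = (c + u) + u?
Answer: ⅔ ≈ 0.66667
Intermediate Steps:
I(c, u) = c + 2*u
d(V) = -¾ (d(V) = -(4 - 1*1)/4 = -(4 - 1)/4 = -¼*3 = -¾)
Z(O) = -¾
m = 3/2 (m = -3 - 6*(-¾) = -3 + 9/2 = 3/2 ≈ 1.5000)
1/m = 1/(3/2) = ⅔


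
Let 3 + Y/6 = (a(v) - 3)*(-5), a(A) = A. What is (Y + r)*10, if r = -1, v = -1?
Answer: 1010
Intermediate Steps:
Y = 102 (Y = -18 + 6*((-1 - 3)*(-5)) = -18 + 6*(-4*(-5)) = -18 + 6*20 = -18 + 120 = 102)
(Y + r)*10 = (102 - 1)*10 = 101*10 = 1010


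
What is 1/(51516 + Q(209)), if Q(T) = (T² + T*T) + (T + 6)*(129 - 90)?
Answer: 1/147263 ≈ 6.7906e-6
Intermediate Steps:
Q(T) = 234 + 2*T² + 39*T (Q(T) = (T² + T²) + (6 + T)*39 = 2*T² + (234 + 39*T) = 234 + 2*T² + 39*T)
1/(51516 + Q(209)) = 1/(51516 + (234 + 2*209² + 39*209)) = 1/(51516 + (234 + 2*43681 + 8151)) = 1/(51516 + (234 + 87362 + 8151)) = 1/(51516 + 95747) = 1/147263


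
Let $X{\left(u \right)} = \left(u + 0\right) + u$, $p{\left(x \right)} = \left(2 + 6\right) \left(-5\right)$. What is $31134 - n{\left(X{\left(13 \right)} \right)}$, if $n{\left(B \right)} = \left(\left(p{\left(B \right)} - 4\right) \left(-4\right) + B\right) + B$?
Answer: $30906$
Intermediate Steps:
$p{\left(x \right)} = -40$ ($p{\left(x \right)} = 8 \left(-5\right) = -40$)
$X{\left(u \right)} = 2 u$ ($X{\left(u \right)} = u + u = 2 u$)
$n{\left(B \right)} = 176 + 2 B$ ($n{\left(B \right)} = \left(\left(-40 - 4\right) \left(-4\right) + B\right) + B = \left(\left(-44\right) \left(-4\right) + B\right) + B = \left(176 + B\right) + B = 176 + 2 B$)
$31134 - n{\left(X{\left(13 \right)} \right)} = 31134 - \left(176 + 2 \cdot 2 \cdot 13\right) = 31134 - \left(176 + 2 \cdot 26\right) = 31134 - \left(176 + 52\right) = 31134 - 228 = 30906$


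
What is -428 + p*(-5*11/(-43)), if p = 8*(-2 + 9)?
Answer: -15324/43 ≈ -356.37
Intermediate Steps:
p = 56 (p = 8*7 = 56)
-428 + p*(-5*11/(-43)) = -428 + 56*(-5*11/(-43)) = -428 + 56*(-55*(-1/43)) = -428 + 56*(55/43) = -428 + 3080/43 = -15324/43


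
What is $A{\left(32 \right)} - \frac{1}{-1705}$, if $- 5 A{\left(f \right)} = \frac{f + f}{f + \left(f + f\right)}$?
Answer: $- \frac{679}{5115} \approx -0.13275$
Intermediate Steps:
$A{\left(f \right)} = - \frac{2}{15}$ ($A{\left(f \right)} = - \frac{\left(f + f\right) \frac{1}{f + \left(f + f\right)}}{5} = - \frac{2 f \frac{1}{f + 2 f}}{5} = - \frac{2 f \frac{1}{3 f}}{5} = \left(- \frac{1}{5}\right) \frac{2}{3} = - \frac{2}{15}$)
$A{\left(32 \right)} - \frac{1}{-1705} = - \frac{2}{15} - \frac{1}{-1705} = - \frac{2}{15} - - \frac{1}{1705} = - \frac{2}{15} + \frac{1}{1705} = - \frac{679}{5115}$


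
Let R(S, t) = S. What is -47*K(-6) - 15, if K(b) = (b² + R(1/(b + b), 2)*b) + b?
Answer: -2897/2 ≈ -1448.5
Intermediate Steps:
K(b) = ½ + b + b² (K(b) = (b² + b/(b + b)) + b = (b² + b/((2*b))) + b = (b² + (1/(2*b))*b) + b = (b² + ½) + b = (½ + b²) + b = ½ + b + b²)
-47*K(-6) - 15 = -47*(½ - 6 + (-6)²) - 15 = -47*(½ - 6 + 36) - 15 = -47*61/2 - 15 = -2867/2 - 15 = -2897/2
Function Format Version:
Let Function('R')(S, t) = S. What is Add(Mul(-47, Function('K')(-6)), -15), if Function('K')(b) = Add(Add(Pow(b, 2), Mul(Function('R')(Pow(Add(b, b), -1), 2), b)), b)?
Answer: Rational(-2897, 2) ≈ -1448.5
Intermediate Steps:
Function('K')(b) = Add(Rational(1, 2), b, Pow(b, 2)) (Function('K')(b) = Add(Add(Pow(b, 2), Mul(Pow(Add(b, b), -1), b)), b) = Add(Add(Pow(b, 2), Mul(Pow(Mul(2, b), -1), b)), b) = Add(Add(Pow(b, 2), Mul(Mul(Rational(1, 2), Pow(b, -1)), b)), b) = Add(Add(Pow(b, 2), Rational(1, 2)), b) = Add(Add(Rational(1, 2), Pow(b, 2)), b) = Add(Rational(1, 2), b, Pow(b, 2)))
Add(Mul(-47, Function('K')(-6)), -15) = Add(Mul(-47, Add(Rational(1, 2), -6, Pow(-6, 2))), -15) = Add(Mul(-47, Add(Rational(1, 2), -6, 36)), -15) = Add(Mul(-47, Rational(61, 2)), -15) = Add(Rational(-2867, 2), -15) = Rational(-2897, 2)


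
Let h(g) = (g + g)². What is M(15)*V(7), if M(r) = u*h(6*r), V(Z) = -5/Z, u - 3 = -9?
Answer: 972000/7 ≈ 1.3886e+5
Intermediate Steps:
u = -6 (u = 3 - 9 = -6)
h(g) = 4*g² (h(g) = (2*g)² = 4*g²)
M(r) = -864*r² (M(r) = -24*(6*r)² = -24*36*r² = -864*r²)
M(15)*V(7) = (-864*15²)*(-5/7) = (-864*225)*(-5*⅐) = -194400*(-5/7) = 972000/7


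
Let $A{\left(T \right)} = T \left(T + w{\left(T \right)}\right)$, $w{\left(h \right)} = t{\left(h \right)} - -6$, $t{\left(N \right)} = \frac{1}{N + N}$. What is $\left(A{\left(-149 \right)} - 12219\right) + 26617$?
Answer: $\frac{71411}{2} \approx 35706.0$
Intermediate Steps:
$t{\left(N \right)} = \frac{1}{2 N}$
$w{\left(h \right)} = 6 + \frac{1}{2 h}$ ($w{\left(h \right)} = \frac{1}{2 h} - -6 = \frac{1}{2 h} + 6 = 6 + \frac{1}{2 h}$)
$A{\left(T \right)} = T \left(6 + T + \frac{1}{2 T}\right)$ ($A{\left(T \right)} = T \left(T + \left(6 + \frac{1}{2 T}\right)\right) = T \left(6 + T + \frac{1}{2 T}\right)$)
$\left(A{\left(-149 \right)} - 12219\right) + 26617 = \left(\left(\frac{1}{2} + \left(-149\right)^{2} + 6 \left(-149\right)\right) - 12219\right) + 26617 = \left(\left(\frac{1}{2} + 22201 - 894\right) - 12219\right) + 26617 = \left(\frac{42615}{2} - 12219\right) + 26617 = \frac{18177}{2} + 26617 = \frac{71411}{2}$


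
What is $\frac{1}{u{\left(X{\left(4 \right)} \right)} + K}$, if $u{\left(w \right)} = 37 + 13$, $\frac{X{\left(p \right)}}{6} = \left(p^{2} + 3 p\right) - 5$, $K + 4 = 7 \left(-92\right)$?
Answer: $- \frac{1}{598} \approx -0.0016722$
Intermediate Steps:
$K = -648$ ($K = -4 + 7 \left(-92\right) = -4 - 644 = -648$)
$X{\left(p \right)} = -30 + 6 p^{2} + 18 p$ ($X{\left(p \right)} = 6 \left(\left(p^{2} + 3 p\right) - 5\right) = 6 \left(-5 + p^{2} + 3 p\right) = -30 + 6 p^{2} + 18 p$)
$u{\left(w \right)} = 50$
$\frac{1}{u{\left(X{\left(4 \right)} \right)} + K} = \frac{1}{50 - 648} = \frac{1}{-598} = - \frac{1}{598}$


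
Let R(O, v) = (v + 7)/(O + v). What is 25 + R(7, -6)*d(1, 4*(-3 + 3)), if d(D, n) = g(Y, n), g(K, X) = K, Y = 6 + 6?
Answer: 37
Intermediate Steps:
Y = 12
R(O, v) = (7 + v)/(O + v)
d(D, n) = 12
25 + R(7, -6)*d(1, 4*(-3 + 3)) = 25 + ((7 - 6)/(7 - 6))*12 = 25 + (1/1)*12 = 25 + (1*1)*12 = 25 + 1*12 = 25 + 12 = 37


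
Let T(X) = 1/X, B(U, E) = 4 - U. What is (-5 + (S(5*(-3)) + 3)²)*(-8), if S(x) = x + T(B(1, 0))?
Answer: -9440/9 ≈ -1048.9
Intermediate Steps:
S(x) = ⅓ + x (S(x) = x + 1/(4 - 1*1) = x + 1/(4 - 1) = x + 1/3 = x + ⅓ = ⅓ + x)
(-5 + (S(5*(-3)) + 3)²)*(-8) = (-5 + ((⅓ + 5*(-3)) + 3)²)*(-8) = (-5 + ((⅓ - 15) + 3)²)*(-8) = (-5 + (-44/3 + 3)²)*(-8) = (-5 + (-35/3)²)*(-8) = (-5 + 1225/9)*(-8) = (1180/9)*(-8) = -9440/9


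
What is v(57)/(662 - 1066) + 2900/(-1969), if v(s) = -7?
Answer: -1157817/795476 ≈ -1.4555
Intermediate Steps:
v(57)/(662 - 1066) + 2900/(-1969) = -7/(662 - 1066) + 2900/(-1969) = -7/(-404) + 2900*(-1/1969) = -7*(-1/404) - 2900/1969 = 7/404 - 2900/1969 = -1157817/795476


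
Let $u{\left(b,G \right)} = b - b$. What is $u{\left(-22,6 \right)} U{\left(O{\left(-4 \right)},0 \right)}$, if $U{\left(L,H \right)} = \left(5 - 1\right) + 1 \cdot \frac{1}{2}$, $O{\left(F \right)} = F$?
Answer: $0$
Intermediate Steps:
$u{\left(b,G \right)} = 0$
$U{\left(L,H \right)} = \frac{9}{2}$ ($U{\left(L,H \right)} = 4 + 1 \cdot \frac{1}{2} = 4 + \frac{1}{2} = \frac{9}{2}$)
$u{\left(-22,6 \right)} U{\left(O{\left(-4 \right)},0 \right)} = 0 \cdot \frac{9}{2} = 0$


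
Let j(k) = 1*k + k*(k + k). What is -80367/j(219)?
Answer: -26789/32047 ≈ -0.83593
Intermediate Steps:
j(k) = k + 2*k**2 (j(k) = k + k*(2*k) = k + 2*k**2)
-80367/j(219) = -80367*1/(219*(1 + 2*219)) = -80367*1/(219*(1 + 438)) = -80367/(219*439) = -80367/96141 = -80367*1/96141 = -26789/32047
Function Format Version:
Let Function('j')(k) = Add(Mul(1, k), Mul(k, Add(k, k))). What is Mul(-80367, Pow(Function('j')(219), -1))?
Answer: Rational(-26789, 32047) ≈ -0.83593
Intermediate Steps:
Function('j')(k) = Add(k, Mul(2, Pow(k, 2))) (Function('j')(k) = Add(k, Mul(k, Mul(2, k))) = Add(k, Mul(2, Pow(k, 2))))
Mul(-80367, Pow(Function('j')(219), -1)) = Mul(-80367, Pow(Mul(219, Add(1, Mul(2, 219))), -1)) = Mul(-80367, Pow(Mul(219, Add(1, 438)), -1)) = Mul(-80367, Pow(Mul(219, 439), -1)) = Mul(-80367, Pow(96141, -1)) = Mul(-80367, Rational(1, 96141)) = Rational(-26789, 32047)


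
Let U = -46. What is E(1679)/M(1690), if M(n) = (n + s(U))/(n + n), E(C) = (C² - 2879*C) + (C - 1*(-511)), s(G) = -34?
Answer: -283442575/69 ≈ -4.1079e+6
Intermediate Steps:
E(C) = 511 + C² - 2878*C (E(C) = (C² - 2879*C) + (C + 511) = (C² - 2879*C) + (511 + C) = 511 + C² - 2878*C)
M(n) = (-34 + n)/(2*n) (M(n) = (n - 34)/(n + n) = (-34 + n)/((2*n)) = (-34 + n)*(1/(2*n)) = (-34 + n)/(2*n))
E(1679)/M(1690) = (511 + 1679² - 2878*1679)/(((½)*(-34 + 1690)/1690)) = (511 + 2819041 - 4832162)/(((½)*(1/1690)*1656)) = -2012610/414/845 = -2012610*845/414 = -283442575/69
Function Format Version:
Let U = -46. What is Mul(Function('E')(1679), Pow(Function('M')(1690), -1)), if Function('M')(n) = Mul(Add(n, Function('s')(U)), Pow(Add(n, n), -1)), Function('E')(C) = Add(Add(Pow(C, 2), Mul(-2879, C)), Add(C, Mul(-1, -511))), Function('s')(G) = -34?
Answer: Rational(-283442575, 69) ≈ -4.1079e+6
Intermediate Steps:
Function('E')(C) = Add(511, Pow(C, 2), Mul(-2878, C)) (Function('E')(C) = Add(Add(Pow(C, 2), Mul(-2879, C)), Add(C, 511)) = Add(Add(Pow(C, 2), Mul(-2879, C)), Add(511, C)) = Add(511, Pow(C, 2), Mul(-2878, C)))
Function('M')(n) = Mul(Rational(1, 2), Pow(n, -1), Add(-34, n)) (Function('M')(n) = Mul(Add(n, -34), Pow(Add(n, n), -1)) = Mul(Add(-34, n), Pow(Mul(2, n), -1)) = Mul(Add(-34, n), Mul(Rational(1, 2), Pow(n, -1))) = Mul(Rational(1, 2), Pow(n, -1), Add(-34, n)))
Mul(Function('E')(1679), Pow(Function('M')(1690), -1)) = Mul(Add(511, Pow(1679, 2), Mul(-2878, 1679)), Pow(Mul(Rational(1, 2), Pow(1690, -1), Add(-34, 1690)), -1)) = Mul(Add(511, 2819041, -4832162), Pow(Mul(Rational(1, 2), Rational(1, 1690), 1656), -1)) = Mul(-2012610, Pow(Rational(414, 845), -1)) = Mul(-2012610, Rational(845, 414)) = Rational(-283442575, 69)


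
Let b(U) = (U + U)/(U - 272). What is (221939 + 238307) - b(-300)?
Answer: 65815028/143 ≈ 4.6025e+5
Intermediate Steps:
b(U) = 2*U/(-272 + U) (b(U) = (2*U)/(-272 + U) = 2*U/(-272 + U))
(221939 + 238307) - b(-300) = (221939 + 238307) - 2*(-300)/(-272 - 300) = 460246 - 2*(-300)/(-572) = 460246 - 2*(-300)*(-1)/572 = 460246 - 1*150/143 = 460246 - 150/143 = 65815028/143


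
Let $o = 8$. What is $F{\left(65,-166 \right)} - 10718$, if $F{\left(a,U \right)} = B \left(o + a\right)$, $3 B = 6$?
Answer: $-10572$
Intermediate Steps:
$B = 2$ ($B = \frac{1}{3} \cdot 6 = 2$)
$F{\left(a,U \right)} = 16 + 2 a$ ($F{\left(a,U \right)} = 2 \left(8 + a\right) = 16 + 2 a$)
$F{\left(65,-166 \right)} - 10718 = \left(16 + 2 \cdot 65\right) - 10718 = \left(16 + 130\right) - 10718 = 146 - 10718 = -10572$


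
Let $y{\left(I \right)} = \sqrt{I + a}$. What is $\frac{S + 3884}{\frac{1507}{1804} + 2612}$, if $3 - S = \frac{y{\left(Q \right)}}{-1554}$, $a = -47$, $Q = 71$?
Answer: $\frac{637468}{428505} + \frac{164 \sqrt{6}}{332948385} \approx 1.4877$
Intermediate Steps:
$y{\left(I \right)} = \sqrt{-47 + I}$ ($y{\left(I \right)} = \sqrt{I - 47} = \sqrt{-47 + I}$)
$S = 3 + \frac{\sqrt{6}}{777}$ ($S = 3 - \frac{\sqrt{-47 + 71}}{-1554} = 3 - \sqrt{24} \left(- \frac{1}{1554}\right) = 3 - 2 \sqrt{6} \left(- \frac{1}{1554}\right) = 3 - - \frac{\sqrt{6}}{777} = 3 + \frac{\sqrt{6}}{777} \approx 3.0032$)
$\frac{S + 3884}{\frac{1507}{1804} + 2612} = \frac{\left(3 + \frac{\sqrt{6}}{777}\right) + 3884}{\frac{1507}{1804} + 2612} = \frac{3887 + \frac{\sqrt{6}}{777}}{1507 \cdot \frac{1}{1804} + 2612} = \frac{3887 + \frac{\sqrt{6}}{777}}{\frac{137}{164} + 2612} = \frac{3887 + \frac{\sqrt{6}}{777}}{\frac{428505}{164}} = \left(3887 + \frac{\sqrt{6}}{777}\right) \frac{164}{428505} = \frac{637468}{428505} + \frac{164 \sqrt{6}}{332948385}$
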